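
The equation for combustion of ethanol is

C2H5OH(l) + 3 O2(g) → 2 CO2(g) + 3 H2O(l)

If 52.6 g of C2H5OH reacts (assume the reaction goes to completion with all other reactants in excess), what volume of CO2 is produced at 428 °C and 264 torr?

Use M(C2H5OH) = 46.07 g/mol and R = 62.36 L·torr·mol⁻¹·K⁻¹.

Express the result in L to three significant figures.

n(C2H5OH) = 52.60 / 46.07 = 1.142 mol
n(CO2) = (2/1) × 1.142 = 2.284 mol
V = nRT/P = 2.284 × 62.36 × 701.15 / 264 = 378.3 L

378 L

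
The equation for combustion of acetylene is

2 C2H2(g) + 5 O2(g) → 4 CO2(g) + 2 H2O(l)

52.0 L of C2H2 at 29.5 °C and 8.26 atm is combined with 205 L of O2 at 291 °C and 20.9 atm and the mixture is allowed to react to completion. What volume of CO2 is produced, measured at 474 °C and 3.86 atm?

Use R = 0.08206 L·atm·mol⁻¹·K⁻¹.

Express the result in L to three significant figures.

n(C2H2) = PV/RT = (8.26 × 52.0) / (0.08206 × 302.65) = 17.29 mol
n(O2) = PV/RT = (20.9 × 205) / (0.08206 × 564.15) = 92.55 mol
For 17.29 mol C2H2, stoichiometry requires (5/2) × 17.29 = 43.22 mol O2; 92.55 mol is available, so C2H2 is limiting.
n(CO2) = (4/2) × 17.29 = 34.58 mol
V(CO2) = nRT/P = 34.58 × 0.08206 × 747.15 / 3.86 = 549.3 L

549 L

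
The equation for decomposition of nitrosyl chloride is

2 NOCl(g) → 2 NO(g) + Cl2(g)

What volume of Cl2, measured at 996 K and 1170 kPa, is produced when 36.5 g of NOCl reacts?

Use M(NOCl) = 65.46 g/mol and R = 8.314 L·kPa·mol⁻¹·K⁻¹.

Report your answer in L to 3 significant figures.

1.97 L

n(NOCl) = 36.50 / 65.46 = 0.5576 mol
n(Cl2) = (1/2) × 0.5576 = 0.2788 mol
V = nRT/P = 0.2788 × 8.314 × 996 / 1170 = 1.973 L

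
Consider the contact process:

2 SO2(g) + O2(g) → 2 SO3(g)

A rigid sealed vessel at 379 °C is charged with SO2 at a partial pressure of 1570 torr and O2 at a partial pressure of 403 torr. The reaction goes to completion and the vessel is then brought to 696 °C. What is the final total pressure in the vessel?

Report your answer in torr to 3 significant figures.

At constant V, partial pressures at 379 °C are proportional to moles, so apply stoichiometry directly to pressures.
P(O2) required for 1570 torr of SO2 = (1/2) × 1570 = 785.0 torr; available 403 torr, so O2 is limiting.
P(SO2) remaining = 1570 − (2/1) × 403 = 764.0 torr
P(gaseous products) = (2)/1 × 403 = 806.0 torr
P_total at 379 °C = 764.0 + 806.0 = 1570 torr
Scaling to 696 °C: P = 1570 × 969.15/652.15 = 2333 torr

2330 torr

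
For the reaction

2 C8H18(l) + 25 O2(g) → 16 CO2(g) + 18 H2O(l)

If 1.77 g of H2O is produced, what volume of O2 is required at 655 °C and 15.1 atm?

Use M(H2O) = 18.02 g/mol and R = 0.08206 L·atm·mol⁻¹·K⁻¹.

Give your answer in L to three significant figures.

n(H2O) = 1.770 / 18.02 = 0.09822 mol
n(O2) = (25/18) × 0.09822 = 0.1364 mol
V = nRT/P = 0.1364 × 0.08206 × 928.15 / 15.1 = 0.6880 L

0.688 L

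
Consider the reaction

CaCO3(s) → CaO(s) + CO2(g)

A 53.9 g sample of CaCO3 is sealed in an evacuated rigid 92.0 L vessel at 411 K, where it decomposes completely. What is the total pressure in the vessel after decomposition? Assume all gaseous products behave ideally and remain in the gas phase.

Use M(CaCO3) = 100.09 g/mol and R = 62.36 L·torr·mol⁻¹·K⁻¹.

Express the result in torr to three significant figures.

150 torr

n(CaCO3) = 53.9 / 100.09 = 0.5385 mol
n(gas produced) = (1/1) × 0.5385 = 0.5385 mol
P = nRT/V = 0.5385 × 62.36 × 411 / 92.0 = 150.0 torr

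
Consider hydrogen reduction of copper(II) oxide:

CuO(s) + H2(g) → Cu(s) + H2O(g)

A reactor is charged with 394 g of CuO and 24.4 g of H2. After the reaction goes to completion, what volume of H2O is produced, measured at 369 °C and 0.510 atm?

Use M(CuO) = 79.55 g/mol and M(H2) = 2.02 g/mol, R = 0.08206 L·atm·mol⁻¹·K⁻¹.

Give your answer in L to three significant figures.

n(CuO) = 394 / 79.55 = 4.953 mol
n(H2) = 24.4 / 2.02 = 12.08 mol
For 4.953 mol CuO, stoichiometry requires (1/1) × 4.953 = 4.953 mol H2; 12.08 mol is available, so CuO is limiting.
n(H2O) = (1/1) × 4.953 = 4.953 mol
V(H2O) = nRT/P = 4.953 × 0.08206 × 642.15 / 0.510 = 511.8 L

512 L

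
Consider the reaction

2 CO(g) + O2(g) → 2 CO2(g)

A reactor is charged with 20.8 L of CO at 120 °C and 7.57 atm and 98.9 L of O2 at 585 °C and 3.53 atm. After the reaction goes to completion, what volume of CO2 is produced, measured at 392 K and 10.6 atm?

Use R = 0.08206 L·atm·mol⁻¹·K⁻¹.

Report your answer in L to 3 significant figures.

n(CO) = PV/RT = (7.57 × 20.8) / (0.08206 × 393.15) = 4.881 mol
n(O2) = PV/RT = (3.53 × 98.9) / (0.08206 × 858.15) = 4.958 mol
For 4.881 mol CO, stoichiometry requires (1/2) × 4.881 = 2.441 mol O2; 4.958 mol is available, so CO is limiting.
n(CO2) = (2/2) × 4.881 = 4.881 mol
V(CO2) = nRT/P = 4.881 × 0.08206 × 392 / 10.6 = 14.81 L

14.8 L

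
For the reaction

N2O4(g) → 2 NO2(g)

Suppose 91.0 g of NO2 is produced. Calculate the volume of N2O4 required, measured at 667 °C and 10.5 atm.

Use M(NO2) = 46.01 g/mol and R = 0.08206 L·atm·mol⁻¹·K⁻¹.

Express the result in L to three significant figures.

n(NO2) = 91.00 / 46.01 = 1.978 mol
n(N2O4) = (1/2) × 1.978 = 0.9890 mol
V = nRT/P = 0.9890 × 0.08206 × 940.15 / 10.5 = 7.267 L

7.27 L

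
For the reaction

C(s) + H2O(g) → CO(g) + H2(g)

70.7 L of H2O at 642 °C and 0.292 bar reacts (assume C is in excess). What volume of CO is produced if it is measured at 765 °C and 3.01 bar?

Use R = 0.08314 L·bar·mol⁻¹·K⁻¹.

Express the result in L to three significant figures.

7.78 L

n(H2O) = PV/RT = (0.292 × 70.7) / (0.08314 × 915.15) = 0.2713 mol
n(CO) = (1/1) × 0.2713 = 0.2713 mol
V = nRT/P = 0.2713 × 0.08314 × 1038.15 / 3.01 = 7.780 L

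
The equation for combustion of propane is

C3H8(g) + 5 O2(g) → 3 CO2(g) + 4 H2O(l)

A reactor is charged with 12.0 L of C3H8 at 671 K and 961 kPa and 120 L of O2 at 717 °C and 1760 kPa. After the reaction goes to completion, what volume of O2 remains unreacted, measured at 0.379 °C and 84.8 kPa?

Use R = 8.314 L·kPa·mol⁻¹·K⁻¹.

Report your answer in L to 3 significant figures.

411 L

n(C3H8) = PV/RT = (961 × 12.0) / (8.314 × 671) = 2.067 mol
n(O2) = PV/RT = (1760 × 120) / (8.314 × 990.15) = 25.66 mol
For 2.067 mol C3H8, stoichiometry requires (5/1) × 2.067 = 10.34 mol O2; 25.66 mol is available, so C3H8 is limiting.
n(O2) consumed = (5/1) × 2.067 = 10.34 mol; remaining = 25.66 − 10.34 = 15.32 mol
V(O2) = nRT/P = 15.32 × 8.314 × 273.529 / 84.8 = 410.8 L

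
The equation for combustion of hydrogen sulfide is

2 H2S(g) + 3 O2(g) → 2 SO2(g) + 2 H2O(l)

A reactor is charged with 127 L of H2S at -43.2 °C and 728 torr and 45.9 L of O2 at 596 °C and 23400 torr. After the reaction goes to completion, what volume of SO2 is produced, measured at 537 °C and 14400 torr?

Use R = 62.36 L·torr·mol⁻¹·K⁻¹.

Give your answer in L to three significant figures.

n(H2S) = PV/RT = (728 × 127) / (62.36 × 229.95) = 6.448 mol
n(O2) = PV/RT = (23400 × 45.9) / (62.36 × 869.15) = 19.82 mol
For 6.448 mol H2S, stoichiometry requires (3/2) × 6.448 = 9.672 mol O2; 19.82 mol is available, so H2S is limiting.
n(SO2) = (2/2) × 6.448 = 6.448 mol
V(SO2) = nRT/P = 6.448 × 62.36 × 810.15 / 14400 = 22.62 L

22.6 L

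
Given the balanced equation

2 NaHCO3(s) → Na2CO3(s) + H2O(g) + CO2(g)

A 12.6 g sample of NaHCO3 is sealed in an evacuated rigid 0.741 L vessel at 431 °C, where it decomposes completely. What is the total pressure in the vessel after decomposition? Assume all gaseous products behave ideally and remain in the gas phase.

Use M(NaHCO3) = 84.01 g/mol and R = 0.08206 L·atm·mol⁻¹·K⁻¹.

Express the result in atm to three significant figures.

n(NaHCO3) = 12.6 / 84.01 = 0.1500 mol
n(gas produced) = (2/2) × 0.1500 = 0.1500 mol
P = nRT/V = 0.1500 × 0.08206 × 704.15 / 0.741 = 11.70 atm

11.7 atm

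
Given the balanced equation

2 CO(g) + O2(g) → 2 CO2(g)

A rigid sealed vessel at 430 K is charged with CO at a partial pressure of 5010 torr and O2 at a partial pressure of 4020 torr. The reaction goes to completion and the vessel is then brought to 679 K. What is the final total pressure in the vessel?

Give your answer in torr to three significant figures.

At constant V, partial pressures at 430 K are proportional to moles, so apply stoichiometry directly to pressures.
P(O2) required for 5010 torr of CO = (1/2) × 5010 = 2505 torr; available 4020 torr, so CO is limiting.
P(O2) remaining = 4020 − (1/2) × 5010 = 1515 torr
P(gaseous products) = (2)/2 × 5010 = 5010 torr
P_total at 430 K = 1515 + 5010 = 6525 torr
Scaling to 679 K: P = 6525 × 679/430 = 10300 torr

10300 torr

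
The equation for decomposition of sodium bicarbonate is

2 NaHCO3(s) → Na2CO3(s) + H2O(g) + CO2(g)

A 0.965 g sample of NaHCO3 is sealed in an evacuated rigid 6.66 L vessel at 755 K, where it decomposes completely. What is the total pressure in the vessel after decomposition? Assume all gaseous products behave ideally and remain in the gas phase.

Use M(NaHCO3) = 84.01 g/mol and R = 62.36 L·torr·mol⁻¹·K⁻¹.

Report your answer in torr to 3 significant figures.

81.2 torr

n(NaHCO3) = 0.965 / 84.01 = 0.01149 mol
n(gas produced) = (2/2) × 0.01149 = 0.01149 mol
P = nRT/V = 0.01149 × 62.36 × 755 / 6.66 = 81.23 torr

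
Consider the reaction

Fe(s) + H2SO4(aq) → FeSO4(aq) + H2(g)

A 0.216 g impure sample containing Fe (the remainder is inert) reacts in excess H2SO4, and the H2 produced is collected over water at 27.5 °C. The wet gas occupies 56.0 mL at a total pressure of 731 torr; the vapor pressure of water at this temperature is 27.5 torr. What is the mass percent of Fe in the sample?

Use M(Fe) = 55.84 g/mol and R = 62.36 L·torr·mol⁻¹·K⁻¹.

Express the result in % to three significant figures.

P(H2) = 731 − 27.5 = 703.5 torr
n(H2) = PV/RT = (703.5 × 0.05600) / (62.36 × 300.65) = 0.002101 mol
n(Fe) = (1/1) × 0.002101 = 0.002101 mol
m(Fe) = 0.002101 × 55.84 = 0.1173 g
%Fe = 0.1173 / 0.216 × 100 = 54.31%

54.3 %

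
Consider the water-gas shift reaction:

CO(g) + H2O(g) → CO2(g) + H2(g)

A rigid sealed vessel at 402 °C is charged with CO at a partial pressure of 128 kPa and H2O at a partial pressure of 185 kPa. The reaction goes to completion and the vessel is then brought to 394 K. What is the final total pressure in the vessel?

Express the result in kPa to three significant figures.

At constant V, partial pressures at 402 °C are proportional to moles, so apply stoichiometry directly to pressures.
P(H2O) required for 128 kPa of CO = (1/1) × 128 = 128.0 kPa; available 185 kPa, so CO is limiting.
P(H2O) remaining = 185 − (1/1) × 128 = 57.00 kPa
P(gaseous products) = (1+1)/1 × 128 = 256.0 kPa
P_total at 402 °C = 57.00 + 256.0 = 313.0 kPa
Scaling to 394 K: P = 313.0 × 394/675.15 = 182.7 kPa

183 kPa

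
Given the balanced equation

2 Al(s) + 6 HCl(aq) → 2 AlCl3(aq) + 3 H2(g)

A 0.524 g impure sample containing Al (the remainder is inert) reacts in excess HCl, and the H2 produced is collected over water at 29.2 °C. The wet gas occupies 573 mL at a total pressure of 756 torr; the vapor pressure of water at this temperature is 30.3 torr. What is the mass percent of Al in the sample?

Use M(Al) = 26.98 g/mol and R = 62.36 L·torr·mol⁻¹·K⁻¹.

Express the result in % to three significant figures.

P(H2) = 756 − 30.3 = 725.7 torr
n(H2) = PV/RT = (725.7 × 0.5730) / (62.36 × 302.35) = 0.02205 mol
n(Al) = (2/3) × 0.02205 = 0.01470 mol
m(Al) = 0.01470 × 26.98 = 0.3966 g
%Al = 0.3966 / 0.524 × 100 = 75.69%

75.7 %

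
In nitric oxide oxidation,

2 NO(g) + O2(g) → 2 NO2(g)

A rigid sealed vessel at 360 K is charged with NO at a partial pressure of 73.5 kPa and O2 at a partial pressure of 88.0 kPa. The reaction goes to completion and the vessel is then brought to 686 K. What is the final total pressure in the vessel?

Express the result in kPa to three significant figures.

Because the vessel is rigid and T is held at 360 K, work the stoichiometry in partial pressures (P_i = n_iRT/V).
P(O2) required for 73.5 kPa of NO = (1/2) × 73.5 = 36.75 kPa; available 88.0 kPa, so NO is limiting.
P(O2) remaining = 88.0 − (1/2) × 73.5 = 51.25 kPa
P(gaseous products) = (2)/2 × 73.5 = 73.50 kPa
P_total at 360 K = 51.25 + 73.50 = 124.8 kPa
Scaling to 686 K: P = 124.8 × 686/360 = 237.8 kPa

238 kPa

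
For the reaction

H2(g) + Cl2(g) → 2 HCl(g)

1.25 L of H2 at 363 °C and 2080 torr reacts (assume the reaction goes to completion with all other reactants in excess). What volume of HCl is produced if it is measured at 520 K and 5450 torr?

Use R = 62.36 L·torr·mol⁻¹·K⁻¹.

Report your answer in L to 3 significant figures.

n(H2) = PV/RT = (2080 × 1.25) / (62.36 × 636.15) = 0.06554 mol
n(HCl) = (2/1) × 0.06554 = 0.1311 mol
V = nRT/P = 0.1311 × 62.36 × 520 / 5450 = 0.7800 L

0.780 L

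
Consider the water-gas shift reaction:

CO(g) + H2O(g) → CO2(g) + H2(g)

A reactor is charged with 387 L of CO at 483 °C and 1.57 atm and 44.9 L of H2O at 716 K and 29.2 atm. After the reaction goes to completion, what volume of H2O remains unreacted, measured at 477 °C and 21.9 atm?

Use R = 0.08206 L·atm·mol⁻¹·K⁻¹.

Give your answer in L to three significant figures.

35.2 L

n(CO) = PV/RT = (1.57 × 387) / (0.08206 × 756.15) = 9.792 mol
n(H2O) = PV/RT = (29.2 × 44.9) / (0.08206 × 716) = 22.31 mol
For 9.792 mol CO, stoichiometry requires (1/1) × 9.792 = 9.792 mol H2O; 22.31 mol is available, so CO is limiting.
n(H2O) consumed = (1/1) × 9.792 = 9.792 mol; remaining = 22.31 − 9.792 = 12.52 mol
V(H2O) = nRT/P = 12.52 × 0.08206 × 750.15 / 21.9 = 35.19 L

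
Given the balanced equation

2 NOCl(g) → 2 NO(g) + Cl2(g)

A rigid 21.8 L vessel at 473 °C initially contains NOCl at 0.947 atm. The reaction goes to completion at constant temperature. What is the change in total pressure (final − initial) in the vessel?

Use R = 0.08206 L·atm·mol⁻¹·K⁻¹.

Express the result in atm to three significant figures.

At constant T and V, P ∝ n(gas): 2 mol gas → 3 mol gas.
P_final = (3/2) × 0.947 = 1.420 atm; ΔP = 1.420 − 0.947 = 0.4730 atm

0.473 atm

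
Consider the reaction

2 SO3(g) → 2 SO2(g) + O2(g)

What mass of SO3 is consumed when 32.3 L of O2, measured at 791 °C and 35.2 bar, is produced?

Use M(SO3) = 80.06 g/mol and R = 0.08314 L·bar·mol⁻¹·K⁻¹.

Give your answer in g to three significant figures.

n(O2) = PV/RT = (35.2 × 32.3) / (0.08314 × 1064.15) = 12.85 mol
n(SO3) = (2/1) × 12.85 = 25.70 mol
m(SO3) = 25.70 × 80.06 = 2058 g

2060 g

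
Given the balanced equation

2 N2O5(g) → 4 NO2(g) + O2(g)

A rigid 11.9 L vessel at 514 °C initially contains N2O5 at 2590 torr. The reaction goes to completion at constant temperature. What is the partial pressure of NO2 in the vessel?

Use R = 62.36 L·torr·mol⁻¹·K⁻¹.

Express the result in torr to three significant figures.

n(N2O5)₀ = PV/RT = (2590 × 11.9) / (62.36 × 787.15) = 0.6279 mol
n(NO2) = (4/2) × 0.6279 = 1.256 mol
P(NO2) = nRT/V = 1.256 × 62.36 × 787.15 / 11.9 = 5181 torr

5180 torr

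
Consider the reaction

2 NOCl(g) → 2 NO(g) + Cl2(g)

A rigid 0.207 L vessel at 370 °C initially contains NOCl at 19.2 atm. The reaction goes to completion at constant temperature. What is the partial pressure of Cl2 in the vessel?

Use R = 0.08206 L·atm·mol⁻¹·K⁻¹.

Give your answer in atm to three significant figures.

9.60 atm

n(NOCl)₀ = PV/RT = (19.2 × 0.207) / (0.08206 × 643.15) = 0.07531 mol
n(Cl2) = (1/2) × 0.07531 = 0.03766 mol
P(Cl2) = nRT/V = 0.03766 × 0.08206 × 643.15 / 0.207 = 9.602 atm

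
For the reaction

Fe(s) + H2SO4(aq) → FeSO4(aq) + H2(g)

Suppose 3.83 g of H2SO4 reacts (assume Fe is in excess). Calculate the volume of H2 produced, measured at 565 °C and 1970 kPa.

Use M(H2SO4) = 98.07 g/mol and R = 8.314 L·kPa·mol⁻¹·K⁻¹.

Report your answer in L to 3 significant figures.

0.138 L

n(H2SO4) = 3.830 / 98.07 = 0.03905 mol
n(H2) = (1/1) × 0.03905 = 0.03905 mol
V = nRT/P = 0.03905 × 8.314 × 838.15 / 1970 = 0.1381 L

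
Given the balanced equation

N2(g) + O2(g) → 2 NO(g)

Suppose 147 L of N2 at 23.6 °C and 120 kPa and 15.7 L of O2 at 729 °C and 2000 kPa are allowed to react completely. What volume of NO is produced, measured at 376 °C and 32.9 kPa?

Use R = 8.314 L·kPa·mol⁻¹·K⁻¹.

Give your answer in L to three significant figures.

n(N2) = PV/RT = (120 × 147) / (8.314 × 296.75) = 7.150 mol
n(O2) = PV/RT = (2000 × 15.7) / (8.314 × 1002.15) = 3.769 mol
For 7.150 mol N2, stoichiometry requires (1/1) × 7.150 = 7.150 mol O2; 3.769 mol is available, so O2 is limiting.
n(NO) = (2/1) × 3.769 = 7.538 mol
V(NO) = nRT/P = 7.538 × 8.314 × 649.15 / 32.9 = 1237 L

1240 L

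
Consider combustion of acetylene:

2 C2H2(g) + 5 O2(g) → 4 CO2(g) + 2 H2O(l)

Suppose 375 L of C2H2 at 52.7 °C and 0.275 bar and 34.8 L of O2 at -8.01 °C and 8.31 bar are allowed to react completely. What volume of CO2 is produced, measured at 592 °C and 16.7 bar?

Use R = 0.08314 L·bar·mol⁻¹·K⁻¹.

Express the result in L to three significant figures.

32.8 L

n(C2H2) = PV/RT = (0.275 × 375) / (0.08314 × 325.85) = 3.807 mol
n(O2) = PV/RT = (8.31 × 34.8) / (0.08314 × 265.14) = 13.12 mol
For 3.807 mol C2H2, stoichiometry requires (5/2) × 3.807 = 9.518 mol O2; 13.12 mol is available, so C2H2 is limiting.
n(CO2) = (4/2) × 3.807 = 7.614 mol
V(CO2) = nRT/P = 7.614 × 0.08314 × 865.15 / 16.7 = 32.79 L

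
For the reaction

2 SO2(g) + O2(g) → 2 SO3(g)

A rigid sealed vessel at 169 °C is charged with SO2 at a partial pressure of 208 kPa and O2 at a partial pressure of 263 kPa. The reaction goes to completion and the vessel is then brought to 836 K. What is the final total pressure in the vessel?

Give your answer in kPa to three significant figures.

694 kPa

Because the vessel is rigid and T is held at 169 °C, work the stoichiometry in partial pressures (P_i = n_iRT/V).
P(O2) required for 208 kPa of SO2 = (1/2) × 208 = 104.0 kPa; available 263 kPa, so SO2 is limiting.
P(O2) remaining = 263 − (1/2) × 208 = 159.0 kPa
P(gaseous products) = (2)/2 × 208 = 208.0 kPa
P_total at 169 °C = 159.0 + 208.0 = 367.0 kPa
Scaling to 836 K: P = 367.0 × 836/442.15 = 693.9 kPa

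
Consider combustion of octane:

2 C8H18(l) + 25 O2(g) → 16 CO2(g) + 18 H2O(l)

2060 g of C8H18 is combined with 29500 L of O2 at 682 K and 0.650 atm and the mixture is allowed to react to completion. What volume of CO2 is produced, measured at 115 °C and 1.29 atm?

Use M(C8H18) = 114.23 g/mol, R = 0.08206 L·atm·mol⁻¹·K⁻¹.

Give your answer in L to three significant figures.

n(C8H18) = 2060 / 114.23 = 18.03 mol
n(O2) = PV/RT = (0.650 × 29500) / (0.08206 × 682) = 342.6 mol
For 18.03 mol C8H18, stoichiometry requires (25/2) × 18.03 = 225.4 mol O2; 342.6 mol is available, so C8H18 is limiting.
n(CO2) = (16/2) × 18.03 = 144.2 mol
V(CO2) = nRT/P = 144.2 × 0.08206 × 388.15 / 1.29 = 3560 L

3560 L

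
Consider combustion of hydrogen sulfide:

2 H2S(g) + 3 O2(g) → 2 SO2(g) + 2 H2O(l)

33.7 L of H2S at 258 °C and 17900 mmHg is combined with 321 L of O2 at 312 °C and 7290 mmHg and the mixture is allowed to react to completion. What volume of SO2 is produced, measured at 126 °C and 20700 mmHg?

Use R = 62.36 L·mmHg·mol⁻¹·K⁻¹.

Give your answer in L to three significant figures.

21.9 L

n(H2S) = PV/RT = (17900 × 33.7) / (62.36 × 531.15) = 18.21 mol
n(O2) = PV/RT = (7290 × 321) / (62.36 × 585.15) = 64.13 mol
For 18.21 mol H2S, stoichiometry requires (3/2) × 18.21 = 27.32 mol O2; 64.13 mol is available, so H2S is limiting.
n(SO2) = (2/2) × 18.21 = 18.21 mol
V(SO2) = nRT/P = 18.21 × 62.36 × 399.15 / 20700 = 21.90 L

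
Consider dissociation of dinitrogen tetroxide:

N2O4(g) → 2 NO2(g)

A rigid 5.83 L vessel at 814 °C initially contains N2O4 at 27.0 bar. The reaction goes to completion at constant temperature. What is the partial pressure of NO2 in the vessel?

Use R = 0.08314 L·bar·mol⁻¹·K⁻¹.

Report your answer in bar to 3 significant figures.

54.0 bar

n(N2O4)₀ = PV/RT = (27.0 × 5.83) / (0.08314 × 1087.15) = 1.742 mol
n(NO2) = (2/1) × 1.742 = 3.484 mol
P(NO2) = nRT/V = 3.484 × 0.08314 × 1087.15 / 5.83 = 54.01 bar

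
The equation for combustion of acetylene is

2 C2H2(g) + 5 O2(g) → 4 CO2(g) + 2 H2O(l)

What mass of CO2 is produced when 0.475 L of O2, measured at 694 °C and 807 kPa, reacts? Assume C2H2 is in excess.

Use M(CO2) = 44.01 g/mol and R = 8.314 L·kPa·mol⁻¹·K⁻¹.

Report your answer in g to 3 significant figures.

1.68 g

n(O2) = PV/RT = (807 × 0.475) / (8.314 × 967.15) = 0.04767 mol
n(CO2) = (4/5) × 0.04767 = 0.03814 mol
m(CO2) = 0.03814 × 44.01 = 1.679 g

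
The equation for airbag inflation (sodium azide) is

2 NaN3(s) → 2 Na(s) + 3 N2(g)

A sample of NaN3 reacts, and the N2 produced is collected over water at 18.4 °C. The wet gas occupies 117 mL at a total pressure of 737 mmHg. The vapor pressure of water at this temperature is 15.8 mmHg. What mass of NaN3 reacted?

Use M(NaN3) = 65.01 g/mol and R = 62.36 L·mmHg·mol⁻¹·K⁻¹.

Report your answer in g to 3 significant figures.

P(N2) = 737 − 15.8 = 721.2 mmHg
n(N2) = PV/RT = (721.2 × 0.1170) / (62.36 × 291.55) = 0.004641 mol
n(NaN3) = (2/3) × 0.004641 = 0.003094 mol
m(NaN3) = 0.003094 × 65.01 = 0.2011 g

0.201 g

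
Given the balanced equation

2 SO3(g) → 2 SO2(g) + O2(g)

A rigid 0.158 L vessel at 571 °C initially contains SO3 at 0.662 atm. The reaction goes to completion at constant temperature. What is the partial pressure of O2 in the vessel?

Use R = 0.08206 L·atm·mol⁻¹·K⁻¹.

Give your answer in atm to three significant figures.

0.331 atm

n(SO3)₀ = PV/RT = (0.662 × 0.158) / (0.08206 × 844.15) = 0.001510 mol
n(O2) = (1/2) × 0.001510 = 0.0007550 mol
P(O2) = nRT/V = 0.0007550 × 0.08206 × 844.15 / 0.158 = 0.3310 atm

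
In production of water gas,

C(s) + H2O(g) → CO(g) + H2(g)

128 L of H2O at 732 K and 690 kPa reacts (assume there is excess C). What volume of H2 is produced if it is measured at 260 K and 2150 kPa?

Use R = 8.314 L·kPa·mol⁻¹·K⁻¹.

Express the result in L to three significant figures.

n(H2O) = PV/RT = (690 × 128) / (8.314 × 732) = 14.51 mol
n(H2) = (1/1) × 14.51 = 14.51 mol
V = nRT/P = 14.51 × 8.314 × 260 / 2150 = 14.59 L

14.6 L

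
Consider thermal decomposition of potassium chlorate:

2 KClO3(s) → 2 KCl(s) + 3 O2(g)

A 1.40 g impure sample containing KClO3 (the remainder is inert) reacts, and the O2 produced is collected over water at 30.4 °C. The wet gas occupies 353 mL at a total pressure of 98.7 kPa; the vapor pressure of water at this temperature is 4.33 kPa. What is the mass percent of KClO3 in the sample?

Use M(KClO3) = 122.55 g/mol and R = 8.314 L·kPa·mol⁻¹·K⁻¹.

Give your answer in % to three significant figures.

77.0 %

P(O2) = 98.7 − 4.33 = 94.37 kPa
n(O2) = PV/RT = (94.37 × 0.3530) / (8.314 × 303.55) = 0.01320 mol
n(KClO3) = (2/3) × 0.01320 = 0.008800 mol
m(KClO3) = 0.008800 × 122.55 = 1.078 g
%KClO3 = 1.078 / 1.40 × 100 = 77.00%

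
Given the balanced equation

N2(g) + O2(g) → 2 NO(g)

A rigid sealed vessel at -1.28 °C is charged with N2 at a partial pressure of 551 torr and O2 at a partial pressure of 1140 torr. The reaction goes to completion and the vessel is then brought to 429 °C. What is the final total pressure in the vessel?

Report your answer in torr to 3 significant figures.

Because the vessel is rigid and T is held at -1.28 °C, work the stoichiometry in partial pressures (P_i = n_iRT/V).
P(O2) required for 551 torr of N2 = (1/1) × 551 = 551.0 torr; available 1140 torr, so N2 is limiting.
P(O2) remaining = 1140 − (1/1) × 551 = 589.0 torr
P(gaseous products) = (2)/1 × 551 = 1102 torr
P_total at -1.28 °C = 589.0 + 1102 = 1691 torr
Scaling to 429 °C: P = 1691 × 702.15/271.87 = 4367 torr

4370 torr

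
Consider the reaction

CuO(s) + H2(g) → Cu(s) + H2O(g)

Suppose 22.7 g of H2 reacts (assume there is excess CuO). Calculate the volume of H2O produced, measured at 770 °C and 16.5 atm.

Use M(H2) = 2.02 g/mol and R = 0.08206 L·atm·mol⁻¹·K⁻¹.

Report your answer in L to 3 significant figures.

58.3 L

n(H2) = 22.70 / 2.02 = 11.24 mol
n(H2O) = (1/1) × 11.24 = 11.24 mol
V = nRT/P = 11.24 × 0.08206 × 1043.15 / 16.5 = 58.31 L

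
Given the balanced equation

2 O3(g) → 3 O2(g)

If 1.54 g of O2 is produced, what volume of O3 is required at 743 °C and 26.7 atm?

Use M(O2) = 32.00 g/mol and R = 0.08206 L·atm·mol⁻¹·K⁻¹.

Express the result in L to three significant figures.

0.100 L

n(O2) = 1.540 / 32.00 = 0.04813 mol
n(O3) = (2/3) × 0.04813 = 0.03209 mol
V = nRT/P = 0.03209 × 0.08206 × 1016.15 / 26.7 = 0.1002 L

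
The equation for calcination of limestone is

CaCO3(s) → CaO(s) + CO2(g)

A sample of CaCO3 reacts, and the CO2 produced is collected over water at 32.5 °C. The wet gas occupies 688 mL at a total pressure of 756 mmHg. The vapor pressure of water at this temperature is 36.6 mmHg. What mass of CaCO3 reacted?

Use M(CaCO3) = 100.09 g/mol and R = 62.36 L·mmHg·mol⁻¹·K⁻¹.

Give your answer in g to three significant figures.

P(CO2) = 756 − 36.6 = 719.4 mmHg
n(CO2) = PV/RT = (719.4 × 0.6880) / (62.36 × 305.65) = 0.02597 mol
n(CaCO3) = (1/1) × 0.02597 = 0.02597 mol
m(CaCO3) = 0.02597 × 100.09 = 2.599 g

2.60 g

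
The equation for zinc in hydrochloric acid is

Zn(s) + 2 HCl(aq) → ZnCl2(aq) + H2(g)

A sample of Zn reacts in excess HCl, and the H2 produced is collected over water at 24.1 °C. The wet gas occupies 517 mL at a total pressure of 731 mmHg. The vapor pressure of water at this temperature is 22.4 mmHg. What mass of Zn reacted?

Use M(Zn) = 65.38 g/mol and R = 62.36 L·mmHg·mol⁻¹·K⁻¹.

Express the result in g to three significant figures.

P(H2) = 731 − 22.4 = 708.6 mmHg
n(H2) = PV/RT = (708.6 × 0.5170) / (62.36 × 297.25) = 0.01976 mol
n(Zn) = (1/1) × 0.01976 = 0.01976 mol
m(Zn) = 0.01976 × 65.38 = 1.292 g

1.29 g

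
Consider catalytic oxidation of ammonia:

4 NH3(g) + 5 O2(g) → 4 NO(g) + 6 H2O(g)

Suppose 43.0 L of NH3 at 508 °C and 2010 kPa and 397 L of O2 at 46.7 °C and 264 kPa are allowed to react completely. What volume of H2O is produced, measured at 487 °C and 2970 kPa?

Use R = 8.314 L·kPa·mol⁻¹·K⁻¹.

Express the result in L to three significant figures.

n(NH3) = PV/RT = (2010 × 43.0) / (8.314 × 781.15) = 13.31 mol
n(O2) = PV/RT = (264 × 397) / (8.314 × 319.85) = 39.41 mol
For 13.31 mol NH3, stoichiometry requires (5/4) × 13.31 = 16.64 mol O2; 39.41 mol is available, so NH3 is limiting.
n(H2O) = (6/4) × 13.31 = 19.96 mol
V(H2O) = nRT/P = 19.96 × 8.314 × 760.15 / 2970 = 42.47 L

42.5 L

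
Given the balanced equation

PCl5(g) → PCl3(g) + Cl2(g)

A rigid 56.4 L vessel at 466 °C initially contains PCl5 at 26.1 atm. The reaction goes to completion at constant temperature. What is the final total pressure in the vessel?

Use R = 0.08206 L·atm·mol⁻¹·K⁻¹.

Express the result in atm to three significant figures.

At constant T and V, P ∝ n(gas): 1 mol gas → 2 mol gas.
P_final = (2/1) × 26.1 = 52.20 atm

52.2 atm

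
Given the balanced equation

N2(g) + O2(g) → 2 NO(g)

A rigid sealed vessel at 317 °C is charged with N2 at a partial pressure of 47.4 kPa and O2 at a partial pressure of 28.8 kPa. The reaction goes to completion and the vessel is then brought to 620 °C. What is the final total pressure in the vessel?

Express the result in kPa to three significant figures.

115 kPa

With V and T fixed, P_i ∝ n_i, so the mole ratios apply directly to partial pressures at 317 °C.
P(O2) required for 47.4 kPa of N2 = (1/1) × 47.4 = 47.40 kPa; available 28.8 kPa, so O2 is limiting.
P(N2) remaining = 47.4 − (1/1) × 28.8 = 18.60 kPa
P(gaseous products) = (2)/1 × 28.8 = 57.60 kPa
P_total at 317 °C = 18.60 + 57.60 = 76.20 kPa
Scaling to 620 °C: P = 76.20 × 893.15/590.15 = 115.3 kPa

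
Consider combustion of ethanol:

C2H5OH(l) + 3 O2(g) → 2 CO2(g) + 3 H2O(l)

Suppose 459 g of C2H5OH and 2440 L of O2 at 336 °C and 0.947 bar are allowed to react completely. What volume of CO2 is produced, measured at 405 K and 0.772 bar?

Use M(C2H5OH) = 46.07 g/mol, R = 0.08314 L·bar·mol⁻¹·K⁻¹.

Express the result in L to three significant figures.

869 L

n(C2H5OH) = 459 / 46.07 = 9.963 mol
n(O2) = PV/RT = (0.947 × 2440) / (0.08314 × 609.15) = 45.63 mol
For 9.963 mol C2H5OH, stoichiometry requires (3/1) × 9.963 = 29.89 mol O2; 45.63 mol is available, so C2H5OH is limiting.
n(CO2) = (2/1) × 9.963 = 19.93 mol
V(CO2) = nRT/P = 19.93 × 0.08314 × 405 / 0.772 = 869.3 L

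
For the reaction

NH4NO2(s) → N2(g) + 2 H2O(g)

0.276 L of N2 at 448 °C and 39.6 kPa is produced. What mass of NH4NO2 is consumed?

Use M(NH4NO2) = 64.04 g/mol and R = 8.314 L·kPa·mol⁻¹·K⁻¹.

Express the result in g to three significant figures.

0.117 g

n(N2) = PV/RT = (39.6 × 0.276) / (8.314 × 721.15) = 0.001823 mol
n(NH4NO2) = (1/1) × 0.001823 = 0.001823 mol
m(NH4NO2) = 0.001823 × 64.04 = 0.1167 g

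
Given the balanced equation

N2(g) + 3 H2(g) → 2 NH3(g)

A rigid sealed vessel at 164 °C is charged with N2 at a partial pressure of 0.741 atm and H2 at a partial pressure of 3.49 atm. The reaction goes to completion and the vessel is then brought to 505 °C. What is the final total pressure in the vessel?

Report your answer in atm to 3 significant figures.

With V and T fixed, P_i ∝ n_i, so the mole ratios apply directly to partial pressures at 164 °C.
P(H2) required for 0.741 atm of N2 = (3/1) × 0.741 = 2.223 atm; available 3.49 atm, so N2 is limiting.
P(H2) remaining = 3.49 − (3/1) × 0.741 = 1.267 atm
P(gaseous products) = (2)/1 × 0.741 = 1.482 atm
P_total at 164 °C = 1.267 + 1.482 = 2.749 atm
Scaling to 505 °C: P = 2.749 × 778.15/437.15 = 4.893 atm

4.89 atm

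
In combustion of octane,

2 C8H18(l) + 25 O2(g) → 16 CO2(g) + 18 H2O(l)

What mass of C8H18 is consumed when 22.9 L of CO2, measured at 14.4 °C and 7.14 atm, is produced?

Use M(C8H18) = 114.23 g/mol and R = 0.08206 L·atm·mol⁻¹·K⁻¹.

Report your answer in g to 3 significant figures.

n(CO2) = PV/RT = (7.14 × 22.9) / (0.08206 × 287.55) = 6.929 mol
n(C8H18) = (2/16) × 6.929 = 0.8661 mol
m(C8H18) = 0.8661 × 114.23 = 98.93 g

98.9 g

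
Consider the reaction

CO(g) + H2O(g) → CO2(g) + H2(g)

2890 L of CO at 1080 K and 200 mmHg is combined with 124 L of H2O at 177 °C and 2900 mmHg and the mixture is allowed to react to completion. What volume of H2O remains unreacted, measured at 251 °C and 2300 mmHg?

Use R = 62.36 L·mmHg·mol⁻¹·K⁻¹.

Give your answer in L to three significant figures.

60.1 L

n(CO) = PV/RT = (200 × 2890) / (62.36 × 1080) = 8.582 mol
n(H2O) = PV/RT = (2900 × 124) / (62.36 × 450.15) = 12.81 mol
For 8.582 mol CO, stoichiometry requires (1/1) × 8.582 = 8.582 mol H2O; 12.81 mol is available, so CO is limiting.
n(H2O) consumed = (1/1) × 8.582 = 8.582 mol; remaining = 12.81 − 8.582 = 4.228 mol
V(H2O) = nRT/P = 4.228 × 62.36 × 524.15 / 2300 = 60.09 L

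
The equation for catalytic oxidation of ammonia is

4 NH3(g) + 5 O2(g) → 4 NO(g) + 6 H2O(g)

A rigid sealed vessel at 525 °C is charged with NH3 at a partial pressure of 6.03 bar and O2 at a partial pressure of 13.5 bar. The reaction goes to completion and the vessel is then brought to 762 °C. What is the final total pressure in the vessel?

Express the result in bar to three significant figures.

Because the vessel is rigid and T is held at 525 °C, work the stoichiometry in partial pressures (P_i = n_iRT/V).
P(O2) required for 6.03 bar of NH3 = (5/4) × 6.03 = 7.538 bar; available 13.5 bar, so NH3 is limiting.
P(O2) remaining = 13.5 − (5/4) × 6.03 = 5.962 bar
P(gaseous products) = (4+6)/4 × 6.03 = 15.08 bar
P_total at 525 °C = 5.962 + 15.08 = 21.04 bar
Scaling to 762 °C: P = 21.04 × 1035.15/798.15 = 27.29 bar

27.3 bar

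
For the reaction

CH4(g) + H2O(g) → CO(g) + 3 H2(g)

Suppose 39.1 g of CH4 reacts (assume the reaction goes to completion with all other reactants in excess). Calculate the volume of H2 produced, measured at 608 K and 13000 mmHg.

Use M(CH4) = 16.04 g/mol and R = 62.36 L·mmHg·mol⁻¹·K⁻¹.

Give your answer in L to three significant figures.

21.3 L

n(CH4) = 39.10 / 16.04 = 2.438 mol
n(H2) = (3/1) × 2.438 = 7.314 mol
V = nRT/P = 7.314 × 62.36 × 608 / 13000 = 21.33 L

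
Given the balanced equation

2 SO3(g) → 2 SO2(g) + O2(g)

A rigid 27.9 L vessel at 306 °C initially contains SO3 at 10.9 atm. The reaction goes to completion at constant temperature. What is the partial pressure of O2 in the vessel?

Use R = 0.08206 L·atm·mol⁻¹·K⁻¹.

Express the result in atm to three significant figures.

5.45 atm

n(SO3)₀ = PV/RT = (10.9 × 27.9) / (0.08206 × 579.15) = 6.399 mol
n(O2) = (1/2) × 6.399 = 3.200 mol
P(O2) = nRT/V = 3.200 × 0.08206 × 579.15 / 27.9 = 5.451 atm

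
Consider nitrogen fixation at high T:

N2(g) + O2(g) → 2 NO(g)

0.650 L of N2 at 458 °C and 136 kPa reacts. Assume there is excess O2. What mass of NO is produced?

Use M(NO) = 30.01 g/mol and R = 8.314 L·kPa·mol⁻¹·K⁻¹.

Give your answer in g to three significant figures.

n(N2) = PV/RT = (136 × 0.650) / (8.314 × 731.15) = 0.01454 mol
n(NO) = (2/1) × 0.01454 = 0.02908 mol
m(NO) = 0.02908 × 30.01 = 0.8727 g

0.873 g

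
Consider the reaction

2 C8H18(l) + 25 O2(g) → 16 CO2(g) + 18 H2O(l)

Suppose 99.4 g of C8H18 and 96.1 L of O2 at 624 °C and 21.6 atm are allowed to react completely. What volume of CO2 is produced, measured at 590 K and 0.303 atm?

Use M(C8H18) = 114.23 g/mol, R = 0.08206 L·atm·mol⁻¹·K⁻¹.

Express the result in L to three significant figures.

1110 L

n(C8H18) = 99.4 / 114.23 = 0.8702 mol
n(O2) = PV/RT = (21.6 × 96.1) / (0.08206 × 897.15) = 28.20 mol
For 0.8702 mol C8H18, stoichiometry requires (25/2) × 0.8702 = 10.88 mol O2; 28.20 mol is available, so C8H18 is limiting.
n(CO2) = (16/2) × 0.8702 = 6.962 mol
V(CO2) = nRT/P = 6.962 × 0.08206 × 590 / 0.303 = 1112 L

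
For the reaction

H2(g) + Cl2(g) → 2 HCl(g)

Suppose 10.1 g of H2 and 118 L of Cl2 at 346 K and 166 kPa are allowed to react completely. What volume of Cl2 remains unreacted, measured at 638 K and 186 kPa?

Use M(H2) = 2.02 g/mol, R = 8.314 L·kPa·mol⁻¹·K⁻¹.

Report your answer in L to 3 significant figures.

n(H2) = 10.1 / 2.02 = 5.000 mol
n(Cl2) = PV/RT = (166 × 118) / (8.314 × 346) = 6.809 mol
For 5.000 mol H2, stoichiometry requires (1/1) × 5.000 = 5.000 mol Cl2; 6.809 mol is available, so H2 is limiting.
n(Cl2) consumed = (1/1) × 5.000 = 5.000 mol; remaining = 6.809 − 5.000 = 1.809 mol
V(Cl2) = nRT/P = 1.809 × 8.314 × 638 / 186 = 51.59 L

51.6 L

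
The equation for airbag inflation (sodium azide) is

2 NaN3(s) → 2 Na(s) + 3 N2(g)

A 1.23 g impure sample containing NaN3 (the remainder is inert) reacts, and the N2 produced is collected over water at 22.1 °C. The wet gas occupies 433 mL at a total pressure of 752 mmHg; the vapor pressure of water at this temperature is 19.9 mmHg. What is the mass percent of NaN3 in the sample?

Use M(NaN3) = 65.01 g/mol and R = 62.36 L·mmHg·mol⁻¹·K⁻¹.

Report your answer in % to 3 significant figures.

60.7 %

P(N2) = 752 − 19.9 = 732.1 mmHg
n(N2) = PV/RT = (732.1 × 0.4330) / (62.36 × 295.25) = 0.01722 mol
n(NaN3) = (2/3) × 0.01722 = 0.01148 mol
m(NaN3) = 0.01148 × 65.01 = 0.7463 g
%NaN3 = 0.7463 / 1.23 × 100 = 60.67%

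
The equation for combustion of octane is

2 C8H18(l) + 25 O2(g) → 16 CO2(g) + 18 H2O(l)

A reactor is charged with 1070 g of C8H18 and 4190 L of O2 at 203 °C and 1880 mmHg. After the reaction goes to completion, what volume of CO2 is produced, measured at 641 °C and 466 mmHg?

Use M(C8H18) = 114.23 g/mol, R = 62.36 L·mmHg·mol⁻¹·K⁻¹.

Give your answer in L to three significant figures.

n(C8H18) = 1070 / 114.23 = 9.367 mol
n(O2) = PV/RT = (1880 × 4190) / (62.36 × 476.15) = 265.3 mol
For 9.367 mol C8H18, stoichiometry requires (25/2) × 9.367 = 117.1 mol O2; 265.3 mol is available, so C8H18 is limiting.
n(CO2) = (16/2) × 9.367 = 74.94 mol
V(CO2) = nRT/P = 74.94 × 62.36 × 914.15 / 466 = 9168 L

9170 L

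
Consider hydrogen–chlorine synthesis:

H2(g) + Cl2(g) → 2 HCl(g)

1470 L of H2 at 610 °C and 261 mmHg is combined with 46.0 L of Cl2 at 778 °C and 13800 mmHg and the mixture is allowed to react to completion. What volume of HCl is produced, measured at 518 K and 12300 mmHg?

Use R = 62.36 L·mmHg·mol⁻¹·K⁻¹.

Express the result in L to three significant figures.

36.6 L

n(H2) = PV/RT = (261 × 1470) / (62.36 × 883.15) = 6.967 mol
n(Cl2) = PV/RT = (13800 × 46.0) / (62.36 × 1051.15) = 9.684 mol
For 6.967 mol H2, stoichiometry requires (1/1) × 6.967 = 6.967 mol Cl2; 9.684 mol is available, so H2 is limiting.
n(HCl) = (2/1) × 6.967 = 13.93 mol
V(HCl) = nRT/P = 13.93 × 62.36 × 518 / 12300 = 36.58 L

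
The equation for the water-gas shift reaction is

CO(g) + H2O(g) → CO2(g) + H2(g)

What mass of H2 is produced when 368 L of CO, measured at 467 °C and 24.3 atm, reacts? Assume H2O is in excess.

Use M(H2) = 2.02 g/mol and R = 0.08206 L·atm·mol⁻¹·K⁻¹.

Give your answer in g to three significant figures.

n(CO) = PV/RT = (24.3 × 368) / (0.08206 × 740.15) = 147.2 mol
n(H2) = (1/1) × 147.2 = 147.2 mol
m(H2) = 147.2 × 2.02 = 297.3 g

297 g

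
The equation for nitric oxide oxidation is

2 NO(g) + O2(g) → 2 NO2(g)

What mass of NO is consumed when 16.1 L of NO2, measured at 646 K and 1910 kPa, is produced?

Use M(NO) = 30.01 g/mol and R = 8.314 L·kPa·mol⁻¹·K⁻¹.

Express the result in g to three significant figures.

172 g

n(NO2) = PV/RT = (1910 × 16.1) / (8.314 × 646) = 5.726 mol
n(NO) = (2/2) × 5.726 = 5.726 mol
m(NO) = 5.726 × 30.01 = 171.8 g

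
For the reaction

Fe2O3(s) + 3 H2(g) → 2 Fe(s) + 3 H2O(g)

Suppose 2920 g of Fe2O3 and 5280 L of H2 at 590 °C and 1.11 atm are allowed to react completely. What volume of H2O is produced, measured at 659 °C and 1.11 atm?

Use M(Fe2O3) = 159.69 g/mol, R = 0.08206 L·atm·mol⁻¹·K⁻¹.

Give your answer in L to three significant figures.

3780 L

n(Fe2O3) = 2920 / 159.69 = 18.29 mol
n(H2) = PV/RT = (1.11 × 5280) / (0.08206 × 863.15) = 82.74 mol
For 18.29 mol Fe2O3, stoichiometry requires (3/1) × 18.29 = 54.87 mol H2; 82.74 mol is available, so Fe2O3 is limiting.
n(H2O) = (3/1) × 18.29 = 54.87 mol
V(H2O) = nRT/P = 54.87 × 0.08206 × 932.15 / 1.11 = 3781 L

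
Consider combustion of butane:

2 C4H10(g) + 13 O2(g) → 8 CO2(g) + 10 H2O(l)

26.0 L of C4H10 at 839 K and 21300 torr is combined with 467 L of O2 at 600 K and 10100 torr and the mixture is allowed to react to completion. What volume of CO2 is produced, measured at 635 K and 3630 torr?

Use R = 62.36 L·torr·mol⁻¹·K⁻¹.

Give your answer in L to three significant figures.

n(C4H10) = PV/RT = (21300 × 26.0) / (62.36 × 839) = 10.58 mol
n(O2) = PV/RT = (10100 × 467) / (62.36 × 600) = 126.1 mol
For 10.58 mol C4H10, stoichiometry requires (13/2) × 10.58 = 68.77 mol O2; 126.1 mol is available, so C4H10 is limiting.
n(CO2) = (8/2) × 10.58 = 42.32 mol
V(CO2) = nRT/P = 42.32 × 62.36 × 635 / 3630 = 461.7 L

462 L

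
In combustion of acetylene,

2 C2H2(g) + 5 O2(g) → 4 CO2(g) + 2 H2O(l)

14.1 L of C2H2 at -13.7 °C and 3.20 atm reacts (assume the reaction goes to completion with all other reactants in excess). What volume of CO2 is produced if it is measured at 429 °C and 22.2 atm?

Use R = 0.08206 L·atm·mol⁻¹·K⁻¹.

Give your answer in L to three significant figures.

11.0 L

n(C2H2) = PV/RT = (3.20 × 14.1) / (0.08206 × 259.45) = 2.119 mol
n(CO2) = (4/2) × 2.119 = 4.238 mol
V = nRT/P = 4.238 × 0.08206 × 702.15 / 22.2 = 11.00 L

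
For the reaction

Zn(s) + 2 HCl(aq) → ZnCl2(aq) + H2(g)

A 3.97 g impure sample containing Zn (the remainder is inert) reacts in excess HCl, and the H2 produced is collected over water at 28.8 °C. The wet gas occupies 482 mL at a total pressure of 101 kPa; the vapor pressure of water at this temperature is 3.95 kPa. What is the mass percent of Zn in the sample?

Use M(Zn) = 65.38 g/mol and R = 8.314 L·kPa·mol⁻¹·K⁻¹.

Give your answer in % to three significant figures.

30.7 %

P(H2) = 101 − 3.95 = 97.05 kPa
n(H2) = PV/RT = (97.05 × 0.4820) / (8.314 × 301.95) = 0.01863 mol
n(Zn) = (1/1) × 0.01863 = 0.01863 mol
m(Zn) = 0.01863 × 65.38 = 1.218 g
%Zn = 1.218 / 3.97 × 100 = 30.68%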